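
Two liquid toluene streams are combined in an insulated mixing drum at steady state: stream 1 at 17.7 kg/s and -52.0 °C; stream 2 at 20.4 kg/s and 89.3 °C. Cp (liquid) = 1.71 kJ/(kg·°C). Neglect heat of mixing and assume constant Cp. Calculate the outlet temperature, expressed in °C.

T_out = 23.7 °C

No heat crosses the boundary, so H_out = H_in.
Σ ṁᵢCp,ᵢTᵢ = 17.7×1.71×-52.0 + 20.4×1.71×89.3 = 1541.3
Σ ṁᵢCp,ᵢ = 17.7×1.71 + 20.4×1.71 = 65.151
T_out = 1541.3 / 65.151 = 23.657 °C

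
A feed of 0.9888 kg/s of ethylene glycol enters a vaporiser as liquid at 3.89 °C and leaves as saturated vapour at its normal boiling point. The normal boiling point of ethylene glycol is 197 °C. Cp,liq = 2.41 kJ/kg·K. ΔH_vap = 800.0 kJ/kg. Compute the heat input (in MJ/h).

liquid 3.89→197 °C: 465.4 kJ/kg
vaporisation at 197 °C: 800 kJ/kg
Δh = 465.4 + 800 = 1265.4 kJ/kg
Q = ṁ·Δh = 0.9888 kg/s × 1265.4 kJ/kg = 1251.2 kJ/s
|Q| = 1251.2 kW = 4504.4 MJ/h

Q = 4500 MJ/h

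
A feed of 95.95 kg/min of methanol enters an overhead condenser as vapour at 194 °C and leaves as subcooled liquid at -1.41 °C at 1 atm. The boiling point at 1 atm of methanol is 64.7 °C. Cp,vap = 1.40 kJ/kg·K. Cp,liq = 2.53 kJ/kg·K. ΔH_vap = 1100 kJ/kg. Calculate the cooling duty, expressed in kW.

vapour 194→64.7 °C: -181.02 kJ/kg
condensation at 64.7 °C: -1100 kJ/kg
liquid 64.7→-1.41 °C: -167.26 kJ/kg
Δh = -181.02 + -1100 + -167.26 = -1448.3 kJ/kg
Q = ṁ·Δh = 95.95 kg/min × -1448.3 kJ/kg = -138960 kJ/min
|Q| = 2316 kW

Q_c = 2320 kW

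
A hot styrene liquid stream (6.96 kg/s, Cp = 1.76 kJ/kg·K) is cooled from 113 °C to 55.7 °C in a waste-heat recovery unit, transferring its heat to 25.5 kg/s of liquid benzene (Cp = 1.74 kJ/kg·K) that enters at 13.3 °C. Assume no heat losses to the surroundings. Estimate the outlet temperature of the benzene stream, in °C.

T_c,out = 29.1 °C

Heat released by hot stream: Q = 6.96 × 1.76 × (113 − 55.7) = 701.9 kJ/s
Energy balance on cold side (adiabatic exchanger): Q = ṁ_c·Cp_c·(T_c,out − T_c,in)
T_c,out = 13.3 + 701.9/(25.5 × 1.74) = 29.119 °C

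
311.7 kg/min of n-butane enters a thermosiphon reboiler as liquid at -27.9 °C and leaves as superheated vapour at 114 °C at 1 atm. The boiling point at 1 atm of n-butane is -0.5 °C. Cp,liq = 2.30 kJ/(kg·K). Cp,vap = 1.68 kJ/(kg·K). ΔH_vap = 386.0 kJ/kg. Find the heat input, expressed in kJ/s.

liquid -27.9→-0.5 °C: 63.02 kJ/kg
vaporisation at -0.5 °C: 386 kJ/kg
vapour -0.5→114 °C: 192.36 kJ/kg
Δh = 63.02 + 386 + 192.36 = 641.38 kJ/kg
Q = ṁ·Δh = 311.7 kg/min × 641.38 kJ/kg = 199920 kJ/min
|Q| = 3332 kW

Q = 3330 kJ/s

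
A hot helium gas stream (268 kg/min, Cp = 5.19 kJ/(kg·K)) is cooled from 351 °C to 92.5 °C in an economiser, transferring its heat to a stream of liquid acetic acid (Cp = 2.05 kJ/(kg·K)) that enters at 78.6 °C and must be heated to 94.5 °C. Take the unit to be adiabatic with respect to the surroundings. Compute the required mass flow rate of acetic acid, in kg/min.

ṁ_c = 11000 kg/min

Heat released by hot stream: Q = 268 × 5.19 × (351 − 92.5) = 359550 kJ/min
Energy balance on cold side (adiabatic exchanger): Q = ṁ_c·Cp_c·(T_c,out − T_c,in)
ṁ_c = 359550 / [2.05 × (94.5 − 78.6)] = 11031 kg/min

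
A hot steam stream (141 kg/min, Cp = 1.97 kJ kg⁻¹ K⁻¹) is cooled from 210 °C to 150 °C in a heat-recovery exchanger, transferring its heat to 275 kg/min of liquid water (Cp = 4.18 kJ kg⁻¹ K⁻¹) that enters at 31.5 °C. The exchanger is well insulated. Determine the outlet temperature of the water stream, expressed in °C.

T_c,out = 46.0 °C

Heat released by hot stream: Q = 141 × 1.97 × (210 − 150) = 16666 kJ/min
Energy balance on cold side (adiabatic exchanger): Q = ṁ_c·Cp_c·(T_c,out − T_c,in)
T_c,out = 31.5 + 16666/(275 × 4.18) = 45.999 °C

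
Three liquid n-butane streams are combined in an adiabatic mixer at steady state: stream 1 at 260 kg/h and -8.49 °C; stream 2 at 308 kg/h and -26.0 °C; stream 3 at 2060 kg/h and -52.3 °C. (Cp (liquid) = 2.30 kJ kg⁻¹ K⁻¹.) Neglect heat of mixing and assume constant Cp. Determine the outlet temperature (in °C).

Adiabatic, steady state ⇒ Σ ṁᵢCp,ᵢ(T_out − Tᵢ) = 0
Σ ṁᵢCp,ᵢTᵢ = 260×2.30×-8.49 + 308×2.30×-26.0 + 2060×2.30×-52.3 = -271290
Σ ṁᵢCp,ᵢ = 260×2.30 + 308×2.30 + 2060×2.30 = 6044.4
T_out = -271290 / 6044.4 = -44.883 °C

T_out = -44.9 °C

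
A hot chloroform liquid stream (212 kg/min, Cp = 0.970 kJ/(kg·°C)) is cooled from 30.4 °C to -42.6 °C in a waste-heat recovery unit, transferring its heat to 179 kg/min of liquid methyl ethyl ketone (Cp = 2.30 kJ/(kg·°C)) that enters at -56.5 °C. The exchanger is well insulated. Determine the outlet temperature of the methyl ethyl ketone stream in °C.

Heat released by hot stream: Q = 212 × 0.970 × (30.4 − -42.6) = 15012 kJ/min
Energy balance on cold side (adiabatic exchanger): Q = ṁ_c·Cp_c·(T_c,out − T_c,in)
T_c,out = -56.5 + 15012/(179 × 2.30) = -20.037 °C

T_c,out = -20.0 °C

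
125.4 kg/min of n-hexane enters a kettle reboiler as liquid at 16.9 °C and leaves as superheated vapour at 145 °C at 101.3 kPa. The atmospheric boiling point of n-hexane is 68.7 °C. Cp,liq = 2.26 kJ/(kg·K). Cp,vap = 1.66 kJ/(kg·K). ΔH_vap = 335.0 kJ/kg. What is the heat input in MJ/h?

Q = 4350 MJ/h

liquid 16.9→68.7 °C: 117.07 kJ/kg
vaporisation at 68.7 °C: 335 kJ/kg
vapour 68.7→145 °C: 126.66 kJ/kg
Δh = 117.07 + 335 + 126.66 = 578.73 kJ/kg
Q = ṁ·Δh = 125.4 kg/min × 578.73 kJ/kg = 72572 kJ/min
|Q| = 1209.5 kW = 4354.3 MJ/h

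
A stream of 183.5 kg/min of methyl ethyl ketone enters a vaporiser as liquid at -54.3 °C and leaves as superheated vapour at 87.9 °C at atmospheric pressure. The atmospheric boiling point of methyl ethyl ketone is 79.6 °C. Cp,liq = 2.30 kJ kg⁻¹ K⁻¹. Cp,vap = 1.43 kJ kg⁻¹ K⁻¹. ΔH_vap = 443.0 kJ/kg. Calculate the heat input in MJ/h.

liquid -54.3→79.6 °C: 307.97 kJ/kg
vaporisation at 79.6 °C: 443 kJ/kg
vapour 79.6→87.9 °C: 11.869 kJ/kg
Δh = 307.97 + 443 + 11.869 = 762.84 kJ/kg
Q = ṁ·Δh = 183.5 kg/min × 762.84 kJ/kg = 139980 kJ/min
|Q| = 2333 kW = 8398.9 MJ/h

Q = 8400 MJ/h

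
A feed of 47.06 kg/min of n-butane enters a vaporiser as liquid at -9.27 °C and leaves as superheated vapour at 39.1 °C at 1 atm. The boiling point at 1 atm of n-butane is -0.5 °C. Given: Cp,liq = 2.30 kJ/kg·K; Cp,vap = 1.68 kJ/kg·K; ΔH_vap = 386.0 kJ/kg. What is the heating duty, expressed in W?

liquid -9.27→-0.5 °C: 20.171 kJ/kg
vaporisation at -0.5 °C: 386 kJ/kg
vapour -0.5→39.1 °C: 66.528 kJ/kg
Δh = 20.171 + 386 + 66.528 = 472.7 kJ/kg
Q = ṁ·Δh = 47.06 kg/min × 472.7 kJ/kg = 22245 kJ/min
|Q| = 370.75 kW = 370750 W

Q = 371000 W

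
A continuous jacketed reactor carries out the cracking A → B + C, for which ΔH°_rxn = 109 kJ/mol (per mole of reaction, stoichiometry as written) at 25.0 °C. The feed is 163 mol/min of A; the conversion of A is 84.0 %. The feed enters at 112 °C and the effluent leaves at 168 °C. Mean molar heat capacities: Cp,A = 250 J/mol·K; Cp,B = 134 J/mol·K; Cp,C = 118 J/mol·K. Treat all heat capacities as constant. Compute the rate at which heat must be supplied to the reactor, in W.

Extent of reaction ξ = 0.840 × 163 = 136.92 mol/min
Reaction term: ξ·ΔH°_rxn = 136.92 × 109 = 14924 kJ/min
Sensible, feed 112→25 °C: -3545.2 kJ/min
Outlet flows (mol/min): A 26.08, B 136.92, C 136.92
Sensible, products 25→168 °C: 5866.4 kJ/min
Q = ΔH = 17245 kJ/min = 287.42 kW
Heat supplied = 287420 W

Q_in = 287000 W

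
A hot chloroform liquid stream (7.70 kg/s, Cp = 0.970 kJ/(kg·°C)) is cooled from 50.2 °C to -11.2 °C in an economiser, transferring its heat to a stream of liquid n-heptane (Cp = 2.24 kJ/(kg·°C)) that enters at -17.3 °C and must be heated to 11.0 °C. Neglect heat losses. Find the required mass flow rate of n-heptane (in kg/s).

Heat released by hot stream: Q = 7.70 × 0.970 × (50.2 − -11.2) = 458.6 kJ/s
Energy balance on cold side (adiabatic exchanger): Q = ṁ_c·Cp_c·(T_c,out − T_c,in)
ṁ_c = 458.6 / [2.24 × (11.0 − -17.3)] = 7.2343 kg/s

ṁ_c = 7.23 kg/s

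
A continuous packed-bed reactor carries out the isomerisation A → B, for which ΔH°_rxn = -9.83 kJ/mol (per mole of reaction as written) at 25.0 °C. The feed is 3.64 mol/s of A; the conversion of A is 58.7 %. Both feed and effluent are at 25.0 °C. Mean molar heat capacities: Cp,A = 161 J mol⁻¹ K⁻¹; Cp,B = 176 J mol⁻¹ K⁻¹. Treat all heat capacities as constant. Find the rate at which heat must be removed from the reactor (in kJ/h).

Extent of reaction ξ = 0.587 × 3.64 = 2.1367 mol/s
Reaction term: ξ·ΔH°_rxn = 2.1367 × -9.83 = -21.004 kJ/s
Q = ΔH = -21.004 kJ/s = -21.004 kW
Heat removed = 75613 kJ/h

Q_out = 75600 kJ/h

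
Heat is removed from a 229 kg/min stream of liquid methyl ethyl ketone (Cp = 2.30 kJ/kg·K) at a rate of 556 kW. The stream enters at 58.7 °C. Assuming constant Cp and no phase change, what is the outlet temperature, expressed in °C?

Q = 556 kW = 33360 kJ/min
ΔT = Q/(ṁ·Cp) = 33360/(229×2.30) = 63.338 K
T_out = 58.7 − 63.338 = -4.6378 °C

T_out = -4.64 °C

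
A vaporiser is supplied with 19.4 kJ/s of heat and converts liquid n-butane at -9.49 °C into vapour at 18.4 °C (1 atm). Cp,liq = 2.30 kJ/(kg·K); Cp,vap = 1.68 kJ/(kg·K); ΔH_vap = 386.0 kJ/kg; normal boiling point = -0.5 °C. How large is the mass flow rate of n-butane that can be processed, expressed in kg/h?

Δh = 2.30×(-0.5−-9.49) + 386.0 + 1.68×(18.4−-0.5) = 438.43 kJ/kg
Q = 19.4 kJ/s = 19.4 kJ/s = 69840 kJ/h
ṁ = Q/Δh = 69840 / 438.43 = 159.3 kg/h

ṁ = 159 kg/h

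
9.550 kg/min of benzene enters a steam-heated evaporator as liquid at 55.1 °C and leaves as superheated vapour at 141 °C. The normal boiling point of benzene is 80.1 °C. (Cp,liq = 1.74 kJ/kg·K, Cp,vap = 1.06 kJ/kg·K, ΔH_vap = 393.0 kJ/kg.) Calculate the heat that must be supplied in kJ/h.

Q = 287000 kJ/h

liquid 55.1→80.1 °C: 43.5 kJ/kg
vaporisation at 80.1 °C: 393 kJ/kg
vapour 80.1→141 °C: 64.554 kJ/kg
Δh = 43.5 + 393 + 64.554 = 501.05 kJ/kg
Q = ṁ·Δh = 9.550 kg/min × 501.05 kJ/kg = 4785.1 kJ/min
|Q| = 79.751 kW = 287100 kJ/h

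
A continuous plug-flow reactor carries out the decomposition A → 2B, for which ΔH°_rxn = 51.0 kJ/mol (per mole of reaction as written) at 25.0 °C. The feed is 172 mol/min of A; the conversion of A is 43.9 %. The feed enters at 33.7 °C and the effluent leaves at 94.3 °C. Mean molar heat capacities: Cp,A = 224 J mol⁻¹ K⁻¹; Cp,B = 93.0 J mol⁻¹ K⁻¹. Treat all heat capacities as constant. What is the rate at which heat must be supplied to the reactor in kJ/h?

Extent of reaction ξ = 0.439 × 172 = 75.508 mol/min
Reaction term: ξ·ΔH°_rxn = 75.508 × 51.0 = 3850.9 kJ/min
Sensible, feed 33.7→25 °C: -335.19 kJ/min
Outlet flows (mol/min): A 96.492, B 151.02
Sensible, products 25→94.3 °C: 2471.1 kJ/min
Q = ΔH = 5986.9 kJ/min = 99.781 kW
Heat supplied = 359210 kJ/h

Q_in = 359000 kJ/h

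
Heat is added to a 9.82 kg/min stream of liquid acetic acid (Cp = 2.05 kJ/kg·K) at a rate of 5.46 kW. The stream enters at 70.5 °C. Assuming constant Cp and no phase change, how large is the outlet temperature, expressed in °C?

Q = 5.46 kW = 327.6 kJ/min
ΔT = Q/(ṁ·Cp) = 327.6/(9.82×2.05) = 16.273 K
T_out = 70.5 + 16.273 = 86.773 °C

T_out = 86.8 °C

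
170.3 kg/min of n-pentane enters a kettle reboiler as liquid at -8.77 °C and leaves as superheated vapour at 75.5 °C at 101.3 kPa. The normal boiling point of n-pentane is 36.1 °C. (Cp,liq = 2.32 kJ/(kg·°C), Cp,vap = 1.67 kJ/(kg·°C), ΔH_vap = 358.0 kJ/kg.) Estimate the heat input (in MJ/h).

liquid -8.77→36.1 °C: 104.1 kJ/kg
vaporisation at 36.1 °C: 358 kJ/kg
vapour 36.1→75.5 °C: 65.798 kJ/kg
Δh = 104.1 + 358 + 65.798 = 527.9 kJ/kg
Q = ṁ·Δh = 170.3 kg/min × 527.9 kJ/kg = 89901 kJ/min
|Q| = 1498.3 kW = 5394 MJ/h

Q = 5390 MJ/h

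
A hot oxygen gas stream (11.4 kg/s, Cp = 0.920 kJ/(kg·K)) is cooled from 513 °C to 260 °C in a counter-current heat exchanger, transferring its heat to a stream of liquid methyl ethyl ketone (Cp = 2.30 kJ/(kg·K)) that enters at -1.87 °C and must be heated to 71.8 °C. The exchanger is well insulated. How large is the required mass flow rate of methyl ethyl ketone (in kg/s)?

ṁ_c = 15.7 kg/s

Heat released by hot stream: Q = 11.4 × 0.920 × (513 − 260) = 2653.5 kJ/s
Energy balance on cold side (adiabatic exchanger): Q = ṁ_c·Cp_c·(T_c,out − T_c,in)
ṁ_c = 2653.5 / [2.30 × (71.8 − -1.87)] = 15.66 kg/s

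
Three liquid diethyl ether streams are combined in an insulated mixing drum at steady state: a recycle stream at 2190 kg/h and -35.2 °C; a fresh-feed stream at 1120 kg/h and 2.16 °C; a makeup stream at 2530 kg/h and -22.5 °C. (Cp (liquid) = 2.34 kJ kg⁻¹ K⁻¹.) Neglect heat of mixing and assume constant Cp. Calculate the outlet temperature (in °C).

T_out = -22.5 °C

No heat crosses the boundary, so H_out = H_in.
Σ ṁᵢCp,ᵢTᵢ = 2190×2.34×-35.2 + 1120×2.34×2.16 + 2530×2.34×-22.5 = -307930
Σ ṁᵢCp,ᵢ = 2190×2.34 + 1120×2.34 + 2530×2.34 = 13666
T_out = -307930 / 13666 = -22.533 °C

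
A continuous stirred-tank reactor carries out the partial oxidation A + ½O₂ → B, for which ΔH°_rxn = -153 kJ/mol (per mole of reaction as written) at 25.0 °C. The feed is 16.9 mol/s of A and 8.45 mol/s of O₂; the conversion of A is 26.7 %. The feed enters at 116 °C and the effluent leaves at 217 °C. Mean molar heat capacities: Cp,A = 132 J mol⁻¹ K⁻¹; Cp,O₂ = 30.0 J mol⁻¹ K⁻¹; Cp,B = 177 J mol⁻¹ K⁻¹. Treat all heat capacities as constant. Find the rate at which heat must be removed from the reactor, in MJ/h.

Q_out = 1490 MJ/h

Extent of reaction ξ = 0.267 × 16.9 = 4.5123 mol/s
Reaction term: ξ·ΔH°_rxn = 4.5123 × -153 = -690.38 kJ/s
Sensible, feed 116→25 °C: -226.07 kJ/s
Outlet flows (mol/s): A 12.388, O₂ 6.1938, B 4.5123
Sensible, products 25→217 °C: 502.98 kJ/s
Q = ΔH = -413.48 kJ/s = -413.48 kW
Heat removed = 1488.5 MJ/h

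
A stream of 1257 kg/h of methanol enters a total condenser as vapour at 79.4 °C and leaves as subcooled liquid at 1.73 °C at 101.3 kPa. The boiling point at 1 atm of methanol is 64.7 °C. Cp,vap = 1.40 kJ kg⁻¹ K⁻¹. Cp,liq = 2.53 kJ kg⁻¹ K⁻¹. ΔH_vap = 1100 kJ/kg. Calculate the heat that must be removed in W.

vapour 79.4→64.7 °C: -20.58 kJ/kg
condensation at 64.7 °C: -1100 kJ/kg
liquid 64.7→1.73 °C: -159.31 kJ/kg
Δh = -20.58 + -1100 + -159.31 = -1279.9 kJ/kg
Q = ṁ·Δh = 1257 kg/h × -1279.9 kJ/kg = -1.6088e+06 kJ/h
|Q| = 446.9 kW = 446900 W

Q_c = 447000 W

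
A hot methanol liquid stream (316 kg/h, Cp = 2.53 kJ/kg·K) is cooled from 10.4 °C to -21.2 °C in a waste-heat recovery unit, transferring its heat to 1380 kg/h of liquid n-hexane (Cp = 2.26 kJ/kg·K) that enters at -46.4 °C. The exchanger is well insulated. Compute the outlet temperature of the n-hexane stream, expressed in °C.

T_c,out = -38.3 °C

Heat released by hot stream: Q = 316 × 2.53 × (10.4 − -21.2) = 25264 kJ/h
Energy balance on cold side (adiabatic exchanger): Q = ṁ_c·Cp_c·(T_c,out − T_c,in)
T_c,out = -46.4 + 25264/(1380 × 2.26) = -38.3 °C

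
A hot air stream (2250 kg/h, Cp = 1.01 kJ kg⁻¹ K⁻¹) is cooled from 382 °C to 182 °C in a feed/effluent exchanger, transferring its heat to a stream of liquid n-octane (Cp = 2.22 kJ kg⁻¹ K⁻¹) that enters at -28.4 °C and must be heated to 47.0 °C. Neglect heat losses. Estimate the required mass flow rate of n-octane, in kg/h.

ṁ_c = 2720 kg/h

Heat released by hot stream: Q = 2250 × 1.01 × (382 − 182) = 454500 kJ/h
Energy balance on cold side (adiabatic exchanger): Q = ṁ_c·Cp_c·(T_c,out − T_c,in)
ṁ_c = 454500 / [2.22 × (47.0 − -28.4)] = 2715.2 kg/h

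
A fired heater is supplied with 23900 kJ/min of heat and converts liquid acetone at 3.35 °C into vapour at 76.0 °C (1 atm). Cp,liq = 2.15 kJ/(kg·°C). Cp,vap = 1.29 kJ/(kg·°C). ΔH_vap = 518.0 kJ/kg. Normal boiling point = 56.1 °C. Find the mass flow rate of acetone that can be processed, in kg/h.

Δh = 2.15×(56.1−3.35) + 518.0 + 1.29×(76.0−56.1) = 657.08 kJ/kg
Q = 23900 kJ/min = 398.33 kJ/s = 1.434e+06 kJ/h
ṁ = Q/Δh = 1.434e+06 / 657.08 = 2182.4 kg/h

ṁ = 2180 kg/h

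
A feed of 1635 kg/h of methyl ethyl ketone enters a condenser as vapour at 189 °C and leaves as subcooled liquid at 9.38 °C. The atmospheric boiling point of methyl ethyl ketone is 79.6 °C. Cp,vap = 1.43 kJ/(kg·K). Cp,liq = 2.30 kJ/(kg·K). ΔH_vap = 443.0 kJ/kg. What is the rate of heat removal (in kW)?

Q_c = 346 kW

vapour 189→79.6 °C: -156.44 kJ/kg
condensation at 79.6 °C: -443 kJ/kg
liquid 79.6→9.38 °C: -161.51 kJ/kg
Δh = -156.44 + -443 + -161.51 = -760.95 kJ/kg
Q = ṁ·Δh = 1635 kg/h × -760.95 kJ/kg = -1.2441e+06 kJ/h
|Q| = 345.6 kW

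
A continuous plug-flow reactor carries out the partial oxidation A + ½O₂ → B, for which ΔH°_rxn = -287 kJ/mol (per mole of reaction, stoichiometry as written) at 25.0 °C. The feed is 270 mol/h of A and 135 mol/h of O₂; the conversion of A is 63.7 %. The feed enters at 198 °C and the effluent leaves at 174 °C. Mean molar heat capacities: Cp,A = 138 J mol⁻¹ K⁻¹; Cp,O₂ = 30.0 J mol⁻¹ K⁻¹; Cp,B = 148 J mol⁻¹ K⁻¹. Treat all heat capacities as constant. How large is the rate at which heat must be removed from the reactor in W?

Extent of reaction ξ = 0.637 × 270 = 171.99 mol/h
Reaction term: ξ·ΔH°_rxn = 171.99 × -287 = -49361 kJ/h
Sensible, feed 198→25 °C: -7146.6 kJ/h
Outlet flows (mol/h): A 98.01, O₂ 49.005, B 171.99
Sensible, products 25→174 °C: 6027.1 kJ/h
Q = ΔH = -50481 kJ/h = -14.022 kW
Heat removed = 14022 W

Q_out = 14000 W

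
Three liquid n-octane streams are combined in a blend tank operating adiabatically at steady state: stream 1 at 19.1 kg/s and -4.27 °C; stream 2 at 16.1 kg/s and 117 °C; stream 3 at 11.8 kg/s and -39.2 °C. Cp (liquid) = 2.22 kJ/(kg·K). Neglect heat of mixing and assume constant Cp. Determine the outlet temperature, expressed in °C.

T_out = 28.5 °C

Adiabatic, steady state ⇒ Σ ṁᵢCp,ᵢ(T_out − Tᵢ) = 0
Σ ṁᵢCp,ᵢTᵢ = 19.1×2.22×-4.27 + 16.1×2.22×117 + 11.8×2.22×-39.2 = 2973.9
Σ ṁᵢCp,ᵢ = 19.1×2.22 + 16.1×2.22 + 11.8×2.22 = 104.34
T_out = 2973.9 / 104.34 = 28.502 °C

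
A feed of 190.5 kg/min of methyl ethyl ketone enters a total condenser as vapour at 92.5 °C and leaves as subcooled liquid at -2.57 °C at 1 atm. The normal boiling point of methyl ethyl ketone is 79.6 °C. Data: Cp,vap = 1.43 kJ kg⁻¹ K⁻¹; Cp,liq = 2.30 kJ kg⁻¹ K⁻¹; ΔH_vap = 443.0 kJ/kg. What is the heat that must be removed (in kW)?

Q_c = 2070 kW

vapour 92.5→79.6 °C: -18.447 kJ/kg
condensation at 79.6 °C: -443 kJ/kg
liquid 79.6→-2.57 °C: -188.99 kJ/kg
Δh = -18.447 + -443 + -188.99 = -650.44 kJ/kg
Q = ṁ·Δh = 190.5 kg/min × -650.44 kJ/kg = -123910 kJ/min
|Q| = 2065.1 kW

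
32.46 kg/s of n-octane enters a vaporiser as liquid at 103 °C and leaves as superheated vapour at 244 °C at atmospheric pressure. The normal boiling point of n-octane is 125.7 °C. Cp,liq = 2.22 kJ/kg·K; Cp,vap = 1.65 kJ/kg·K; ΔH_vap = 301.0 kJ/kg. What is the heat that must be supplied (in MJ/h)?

liquid 103→125.7 °C: 50.394 kJ/kg
vaporisation at 125.7 °C: 301 kJ/kg
vapour 125.7→244 °C: 195.19 kJ/kg
Δh = 50.394 + 301 + 195.19 = 546.59 kJ/kg
Q = ṁ·Δh = 32.46 kg/s × 546.59 kJ/kg = 17742 kJ/s
|Q| = 17742 kW = 63872 MJ/h

Q = 63900 MJ/h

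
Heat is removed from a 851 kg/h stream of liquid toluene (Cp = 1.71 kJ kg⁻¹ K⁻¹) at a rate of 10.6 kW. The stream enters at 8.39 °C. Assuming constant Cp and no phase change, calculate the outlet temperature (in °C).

Q = 10.6 kW = 38160 kJ/h
ΔT = Q/(ṁ·Cp) = 38160/(851×1.71) = 26.223 K
T_out = 8.39 − 26.223 = -17.833 °C

T_out = -17.8 °C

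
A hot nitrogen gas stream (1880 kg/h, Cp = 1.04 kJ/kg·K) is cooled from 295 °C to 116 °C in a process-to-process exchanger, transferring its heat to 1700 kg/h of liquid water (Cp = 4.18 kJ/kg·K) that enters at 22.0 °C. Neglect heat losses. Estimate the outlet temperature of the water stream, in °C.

T_c,out = 71.3 °C

Heat released by hot stream: Q = 1880 × 1.04 × (295 − 116) = 349980 kJ/h
Energy balance on cold side (adiabatic exchanger): Q = ṁ_c·Cp_c·(T_c,out − T_c,in)
T_c,out = 22.0 + 349980/(1700 × 4.18) = 71.251 °C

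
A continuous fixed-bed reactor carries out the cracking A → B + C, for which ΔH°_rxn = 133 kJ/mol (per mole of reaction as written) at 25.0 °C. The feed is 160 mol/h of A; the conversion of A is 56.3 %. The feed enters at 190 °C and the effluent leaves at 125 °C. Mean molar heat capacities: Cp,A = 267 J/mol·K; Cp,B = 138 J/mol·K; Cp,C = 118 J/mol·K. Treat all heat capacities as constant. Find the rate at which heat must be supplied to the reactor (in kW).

Extent of reaction ξ = 0.563 × 160 = 90.08 mol/h
Reaction term: ξ·ΔH°_rxn = 90.08 × 133 = 11981 kJ/h
Sensible, feed 190→25 °C: -7048.8 kJ/h
Outlet flows (mol/h): A 69.92, B 90.08, C 90.08
Sensible, products 25→125 °C: 4172.9 kJ/h
Q = ΔH = 9104.8 kJ/h = 2.5291 kW
Heat supplied = 2.5291 kW

Q_in = 2.53 kW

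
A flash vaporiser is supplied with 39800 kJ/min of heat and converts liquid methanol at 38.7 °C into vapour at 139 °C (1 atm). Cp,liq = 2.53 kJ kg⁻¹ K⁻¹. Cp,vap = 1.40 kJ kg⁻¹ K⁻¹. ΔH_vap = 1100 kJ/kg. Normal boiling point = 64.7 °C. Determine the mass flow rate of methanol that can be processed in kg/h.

Δh = 2.53×(64.7−38.7) + 1100 + 1.40×(139−64.7) = 1269.8 kJ/kg
Q = 39800 kJ/min = 663.33 kJ/s = 2.388e+06 kJ/h
ṁ = Q/Δh = 2.388e+06 / 1269.8 = 1880.6 kg/h

ṁ = 1880 kg/h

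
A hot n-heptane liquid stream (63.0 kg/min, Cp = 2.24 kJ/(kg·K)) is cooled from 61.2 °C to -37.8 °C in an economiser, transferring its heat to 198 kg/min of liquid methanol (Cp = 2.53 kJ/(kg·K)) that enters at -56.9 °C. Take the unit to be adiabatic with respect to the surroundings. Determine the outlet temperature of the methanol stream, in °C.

Heat released by hot stream: Q = 63.0 × 2.24 × (61.2 − -37.8) = 13971 kJ/min
Energy balance on cold side (adiabatic exchanger): Q = ṁ_c·Cp_c·(T_c,out − T_c,in)
T_c,out = -56.9 + 13971/(198 × 2.53) = -29.011 °C

T_c,out = -29.0 °C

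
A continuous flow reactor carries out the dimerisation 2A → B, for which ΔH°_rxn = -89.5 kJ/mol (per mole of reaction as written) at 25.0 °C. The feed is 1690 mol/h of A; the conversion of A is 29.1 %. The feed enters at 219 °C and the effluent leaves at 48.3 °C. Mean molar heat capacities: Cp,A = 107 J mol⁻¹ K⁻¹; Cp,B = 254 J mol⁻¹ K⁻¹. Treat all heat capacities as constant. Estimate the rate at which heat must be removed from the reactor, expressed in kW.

Extent of reaction ξ = 0.291 × 1690 / 2 = 245.89 mol/h
Reaction term: ξ·ΔH°_rxn = 245.89 × -89.5 = -22008 kJ/h
Sensible, feed 219→25 °C: -35081 kJ/h
Outlet flows (mol/h): A 1198.2, B 245.89
Sensible, products 25→48.3 °C: 4442.5 kJ/h
Q = ΔH = -52646 kJ/h = -14.624 kW
Heat removed = 14.624 kW

Q_out = 14.6 kW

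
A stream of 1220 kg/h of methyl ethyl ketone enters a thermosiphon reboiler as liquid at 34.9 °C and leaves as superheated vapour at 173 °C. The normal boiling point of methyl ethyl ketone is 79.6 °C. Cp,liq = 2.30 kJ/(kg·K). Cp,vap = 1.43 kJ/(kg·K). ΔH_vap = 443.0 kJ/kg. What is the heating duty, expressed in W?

Q = 230000 W

liquid 34.9→79.6 °C: 102.81 kJ/kg
vaporisation at 79.6 °C: 443 kJ/kg
vapour 79.6→173 °C: 133.56 kJ/kg
Δh = 102.81 + 443 + 133.56 = 679.37 kJ/kg
Q = ṁ·Δh = 1220 kg/h × 679.37 kJ/kg = 828830 kJ/h
|Q| = 230.23 kW = 230230 W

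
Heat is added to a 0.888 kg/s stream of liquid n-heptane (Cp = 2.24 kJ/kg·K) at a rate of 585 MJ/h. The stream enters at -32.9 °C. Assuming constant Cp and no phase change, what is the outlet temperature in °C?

T_out = 48.8 °C

Q = 585 MJ/h = 162.5 kJ/s
ΔT = Q/(ṁ·Cp) = 162.5/(0.888×2.24) = 81.694 K
T_out = -32.9 + 81.694 = 48.794 °C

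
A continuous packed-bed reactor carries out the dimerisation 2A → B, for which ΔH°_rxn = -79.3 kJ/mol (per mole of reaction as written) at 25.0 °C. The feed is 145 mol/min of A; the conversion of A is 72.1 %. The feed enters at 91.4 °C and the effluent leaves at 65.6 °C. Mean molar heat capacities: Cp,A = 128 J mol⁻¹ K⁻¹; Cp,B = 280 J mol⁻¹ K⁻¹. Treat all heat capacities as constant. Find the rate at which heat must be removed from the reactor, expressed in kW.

Extent of reaction ξ = 0.721 × 145 / 2 = 52.273 mol/min
Reaction term: ξ·ΔH°_rxn = 52.273 × -79.3 = -4145.2 kJ/min
Sensible, feed 91.4→25 °C: -1232.4 kJ/min
Outlet flows (mol/min): A 40.455, B 52.273
Sensible, products 25→65.6 °C: 804.47 kJ/min
Q = ΔH = -4573.1 kJ/min = -76.219 kW
Heat removed = 76.219 kW

Q_out = 76.2 kW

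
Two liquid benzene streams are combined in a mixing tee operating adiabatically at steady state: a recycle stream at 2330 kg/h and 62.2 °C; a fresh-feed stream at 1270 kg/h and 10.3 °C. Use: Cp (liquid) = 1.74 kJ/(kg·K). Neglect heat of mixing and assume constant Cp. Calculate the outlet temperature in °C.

No heat crosses the boundary, so H_out = H_in.
Σ ṁᵢCp,ᵢTᵢ = 2330×1.74×62.2 + 1270×1.74×10.3 = 274930
Σ ṁᵢCp,ᵢ = 2330×1.74 + 1270×1.74 = 6264
T_out = 274930 / 6264 = 43.891 °C

T_out = 43.9 °C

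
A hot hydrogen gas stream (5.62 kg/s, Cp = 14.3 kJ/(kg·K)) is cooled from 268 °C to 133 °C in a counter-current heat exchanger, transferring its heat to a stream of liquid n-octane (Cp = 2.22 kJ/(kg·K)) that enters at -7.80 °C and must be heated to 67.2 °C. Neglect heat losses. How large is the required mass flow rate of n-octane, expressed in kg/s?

Heat released by hot stream: Q = 5.62 × 14.3 × (268 − 133) = 10849 kJ/s
Energy balance on cold side (adiabatic exchanger): Q = ṁ_c·Cp_c·(T_c,out − T_c,in)
ṁ_c = 10849 / [2.22 × (67.2 − -7.80)] = 65.162 kg/s

ṁ_c = 65.2 kg/s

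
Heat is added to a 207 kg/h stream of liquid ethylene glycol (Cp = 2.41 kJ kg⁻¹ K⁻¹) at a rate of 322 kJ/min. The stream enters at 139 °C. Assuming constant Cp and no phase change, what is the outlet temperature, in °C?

T_out = 178 °C

Q = 322 kJ/min = 19320 kJ/h
ΔT = Q/(ṁ·Cp) = 19320/(207×2.41) = 38.728 K
T_out = 139 + 38.728 = 177.73 °C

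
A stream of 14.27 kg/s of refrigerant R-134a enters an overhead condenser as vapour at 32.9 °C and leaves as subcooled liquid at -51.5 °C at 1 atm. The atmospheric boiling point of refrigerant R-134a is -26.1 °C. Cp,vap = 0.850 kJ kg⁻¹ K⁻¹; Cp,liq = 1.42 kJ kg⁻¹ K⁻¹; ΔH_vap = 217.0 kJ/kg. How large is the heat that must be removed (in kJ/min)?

vapour 32.9→-26.1 °C: -50.15 kJ/kg
condensation at -26.1 °C: -217 kJ/kg
liquid -26.1→-51.5 °C: -36.068 kJ/kg
Δh = -50.15 + -217 + -36.068 = -303.22 kJ/kg
Q = ṁ·Δh = 14.27 kg/s × -303.22 kJ/kg = -4326.9 kJ/s
|Q| = 4326.9 kW = 259620 kJ/min

Q_c = 260000 kJ/min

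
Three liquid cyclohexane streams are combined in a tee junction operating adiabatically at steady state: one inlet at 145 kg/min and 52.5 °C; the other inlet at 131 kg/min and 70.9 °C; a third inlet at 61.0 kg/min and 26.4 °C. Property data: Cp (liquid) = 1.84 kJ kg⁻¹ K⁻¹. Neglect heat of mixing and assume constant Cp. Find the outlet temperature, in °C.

T_out = 54.9 °C

Energy balance with Q = 0: Σ ṁᵢCp,ᵢ(T_out − Tᵢ) = 0
T_out = Σ ṁᵢCp,ᵢTᵢ / Σ ṁᵢCp,ᵢ
      = 34060 / 620.08 = 54.928 °C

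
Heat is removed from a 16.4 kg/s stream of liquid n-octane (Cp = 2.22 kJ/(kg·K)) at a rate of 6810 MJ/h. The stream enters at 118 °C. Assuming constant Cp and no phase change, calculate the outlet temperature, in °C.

T_out = 66.0 °C

Q = 6810 MJ/h = 1891.7 kJ/s
ΔT = Q/(ṁ·Cp) = 1891.7/(16.4×2.22) = 51.957 K
T_out = 118 − 51.957 = 66.043 °C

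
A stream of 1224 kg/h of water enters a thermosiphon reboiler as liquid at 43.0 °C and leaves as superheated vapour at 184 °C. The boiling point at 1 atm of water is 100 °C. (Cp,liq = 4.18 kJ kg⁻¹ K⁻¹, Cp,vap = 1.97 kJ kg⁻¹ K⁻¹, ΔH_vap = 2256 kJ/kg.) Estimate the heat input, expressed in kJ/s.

liquid 43.0→100 °C: 238.26 kJ/kg
vaporisation at 100 °C: 2256 kJ/kg
vapour 100→184 °C: 165.48 kJ/kg
Δh = 238.26 + 2256 + 165.48 = 2659.7 kJ/kg
Q = ṁ·Δh = 1224 kg/h × 2659.7 kJ/kg = 3.2555e+06 kJ/h
|Q| = 904.31 kW

Q = 904 kJ/s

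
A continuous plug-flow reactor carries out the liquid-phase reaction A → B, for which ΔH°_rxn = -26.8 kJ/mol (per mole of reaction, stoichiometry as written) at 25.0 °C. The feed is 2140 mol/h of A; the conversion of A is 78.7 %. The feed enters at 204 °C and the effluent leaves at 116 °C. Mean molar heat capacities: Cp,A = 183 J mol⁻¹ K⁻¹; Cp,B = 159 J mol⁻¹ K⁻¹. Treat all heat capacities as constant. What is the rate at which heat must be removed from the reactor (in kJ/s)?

Extent of reaction ξ = 0.787 × 2140 = 1684.2 mol/h
Reaction term: ξ·ΔH°_rxn = 1684.2 × -26.8 = -45136 kJ/h
Sensible, feed 204→25 °C: -70100 kJ/h
Outlet flows (mol/h): A 455.82, B 1684.2
Sensible, products 25→116 °C: 31959 kJ/h
Q = ΔH = -83277 kJ/h = -23.132 kW
Heat removed = 23.132 kJ/s

Q_out = 23.1 kJ/s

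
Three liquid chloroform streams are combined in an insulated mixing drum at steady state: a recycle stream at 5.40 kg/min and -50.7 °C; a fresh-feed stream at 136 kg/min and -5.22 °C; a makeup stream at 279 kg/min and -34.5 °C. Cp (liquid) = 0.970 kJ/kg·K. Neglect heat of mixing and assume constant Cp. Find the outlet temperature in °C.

Adiabatic, steady state ⇒ Σ ṁᵢCp,ᵢ(T_out − Tᵢ) = 0
T_out = Σ ṁᵢCp,ᵢTᵢ / Σ ṁᵢCp,ᵢ
      = -10291 / 407.79 = -25.236 °C

T_out = -25.2 °C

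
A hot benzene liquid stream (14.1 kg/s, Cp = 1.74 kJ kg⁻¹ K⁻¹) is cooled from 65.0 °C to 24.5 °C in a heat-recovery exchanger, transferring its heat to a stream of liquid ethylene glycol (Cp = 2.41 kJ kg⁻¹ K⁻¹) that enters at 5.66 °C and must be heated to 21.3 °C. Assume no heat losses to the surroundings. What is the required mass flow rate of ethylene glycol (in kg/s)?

Heat released by hot stream: Q = 14.1 × 1.74 × (65.0 − 24.5) = 993.63 kJ/s
Energy balance on cold side (adiabatic exchanger): Q = ṁ_c·Cp_c·(T_c,out − T_c,in)
ṁ_c = 993.63 / [2.41 × (21.3 − 5.66)] = 26.361 kg/s

ṁ_c = 26.4 kg/s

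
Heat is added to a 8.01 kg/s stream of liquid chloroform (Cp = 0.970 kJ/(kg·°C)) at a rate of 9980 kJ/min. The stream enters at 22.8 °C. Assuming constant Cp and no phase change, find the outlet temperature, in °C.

Q = 9980 kJ/min = 166.33 kJ/s
ΔT = Q/(ṁ·Cp) = 166.33/(8.01×0.970) = 21.408 K
T_out = 22.8 + 21.408 = 44.208 °C

T_out = 44.2 °C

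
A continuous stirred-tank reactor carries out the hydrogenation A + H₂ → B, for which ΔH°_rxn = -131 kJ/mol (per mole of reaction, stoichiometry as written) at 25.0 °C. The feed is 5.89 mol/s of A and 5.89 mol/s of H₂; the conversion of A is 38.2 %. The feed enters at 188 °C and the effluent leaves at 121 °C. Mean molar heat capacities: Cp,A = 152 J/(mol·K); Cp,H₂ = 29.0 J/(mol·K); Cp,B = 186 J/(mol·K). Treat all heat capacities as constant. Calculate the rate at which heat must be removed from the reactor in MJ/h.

Extent of reaction ξ = 0.382 × 5.89 = 2.25 mol/s
Reaction term: ξ·ΔH°_rxn = 2.25 × -131 = -294.75 kJ/s
Sensible, feed 188→25 °C: -173.77 kJ/s
Outlet flows (mol/s): A 3.64, H₂ 3.64, B 2.25
Sensible, products 25→121 °C: 103.42 kJ/s
Q = ΔH = -365.1 kJ/s = -365.1 kW
Heat removed = 1314.3 MJ/h

Q_out = 1310 MJ/h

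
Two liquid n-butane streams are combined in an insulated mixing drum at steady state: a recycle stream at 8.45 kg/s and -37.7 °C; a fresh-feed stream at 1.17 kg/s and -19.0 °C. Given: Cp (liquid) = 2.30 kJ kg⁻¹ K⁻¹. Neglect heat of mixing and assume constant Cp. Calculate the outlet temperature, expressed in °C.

Energy balance with Q = 0: Σ ṁᵢCp,ᵢ(T_out − Tᵢ) = 0
Σ ṁᵢCp,ᵢTᵢ = 8.45×2.30×-37.7 + 1.17×2.30×-19.0 = -783.83
Σ ṁᵢCp,ᵢ = 8.45×2.30 + 1.17×2.30 = 22.126
T_out = -783.83 / 22.126 = -35.426 °C

T_out = -35.4 °C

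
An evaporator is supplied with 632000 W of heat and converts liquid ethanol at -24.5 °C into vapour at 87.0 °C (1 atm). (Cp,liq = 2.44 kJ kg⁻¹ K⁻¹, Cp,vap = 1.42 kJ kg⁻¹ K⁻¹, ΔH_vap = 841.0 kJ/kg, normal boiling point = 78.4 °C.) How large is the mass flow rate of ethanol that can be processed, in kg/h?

Δh = 2.44×(78.4−-24.5) + 841.0 + 1.42×(87.0−78.4) = 1104.3 kJ/kg
Q = 632000 W = 632 kJ/s = 2.2752e+06 kJ/h
ṁ = Q/Δh = 2.2752e+06 / 1104.3 = 2060.3 kg/h

ṁ = 2060 kg/h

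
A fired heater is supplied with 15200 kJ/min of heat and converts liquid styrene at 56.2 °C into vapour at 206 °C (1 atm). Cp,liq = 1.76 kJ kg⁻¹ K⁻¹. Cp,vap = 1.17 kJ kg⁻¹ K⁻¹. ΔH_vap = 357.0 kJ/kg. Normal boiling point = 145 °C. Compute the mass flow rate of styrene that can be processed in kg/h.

Δh = 1.76×(145−56.2) + 357.0 + 1.17×(206−145) = 584.66 kJ/kg
Q = 15200 kJ/min = 253.33 kJ/s = 912000 kJ/h
ṁ = Q/Δh = 912000 / 584.66 = 1559.9 kg/h

ṁ = 1560 kg/h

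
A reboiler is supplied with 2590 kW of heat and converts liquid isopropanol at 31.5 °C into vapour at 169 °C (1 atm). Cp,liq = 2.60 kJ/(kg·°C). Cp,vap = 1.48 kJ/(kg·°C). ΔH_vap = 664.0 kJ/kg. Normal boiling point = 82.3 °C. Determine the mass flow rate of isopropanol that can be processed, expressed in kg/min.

Δh = 2.60×(82.3−31.5) + 664.0 + 1.48×(169−82.3) = 924.4 kJ/kg
Q = 2590 kW = 2590 kJ/s = 155400 kJ/min
ṁ = Q/Δh = 155400 / 924.4 = 168.11 kg/min

ṁ = 168 kg/min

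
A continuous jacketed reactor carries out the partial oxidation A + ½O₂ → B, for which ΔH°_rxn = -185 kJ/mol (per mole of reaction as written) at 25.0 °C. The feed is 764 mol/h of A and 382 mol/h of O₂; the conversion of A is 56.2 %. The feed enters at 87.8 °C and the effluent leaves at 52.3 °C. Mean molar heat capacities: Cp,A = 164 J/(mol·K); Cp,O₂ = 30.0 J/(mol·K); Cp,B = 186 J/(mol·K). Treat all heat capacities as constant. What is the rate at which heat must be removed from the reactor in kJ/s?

Q_out = 23.4 kJ/s

Extent of reaction ξ = 0.562 × 764 = 429.37 mol/h
Reaction term: ξ·ΔH°_rxn = 429.37 × -185 = -79433 kJ/h
Sensible, feed 87.8→25 °C: -8588.3 kJ/h
Outlet flows (mol/h): A 334.63, O₂ 167.32, B 429.37
Sensible, products 25→52.3 °C: 3815.5 kJ/h
Q = ΔH = -84206 kJ/h = -23.391 kW
Heat removed = 23.391 kJ/s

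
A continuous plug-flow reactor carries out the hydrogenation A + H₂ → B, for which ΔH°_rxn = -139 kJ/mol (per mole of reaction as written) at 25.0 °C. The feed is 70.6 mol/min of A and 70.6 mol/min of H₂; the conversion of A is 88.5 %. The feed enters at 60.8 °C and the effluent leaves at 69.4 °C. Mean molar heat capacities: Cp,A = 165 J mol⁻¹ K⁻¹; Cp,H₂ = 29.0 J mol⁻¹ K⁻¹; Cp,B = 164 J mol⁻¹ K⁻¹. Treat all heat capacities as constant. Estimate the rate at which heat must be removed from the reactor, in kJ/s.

Q_out = 144 kJ/s

Extent of reaction ξ = 0.885 × 70.6 = 62.481 mol/min
Reaction term: ξ·ΔH°_rxn = 62.481 × -139 = -8684.9 kJ/min
Sensible, feed 60.8→25 °C: -490.33 kJ/min
Outlet flows (mol/min): A 8.119, H₂ 8.119, B 62.481
Sensible, products 25→69.4 °C: 524.9 kJ/min
Q = ΔH = -8650.3 kJ/min = -144.17 kW
Heat removed = 144.17 kJ/s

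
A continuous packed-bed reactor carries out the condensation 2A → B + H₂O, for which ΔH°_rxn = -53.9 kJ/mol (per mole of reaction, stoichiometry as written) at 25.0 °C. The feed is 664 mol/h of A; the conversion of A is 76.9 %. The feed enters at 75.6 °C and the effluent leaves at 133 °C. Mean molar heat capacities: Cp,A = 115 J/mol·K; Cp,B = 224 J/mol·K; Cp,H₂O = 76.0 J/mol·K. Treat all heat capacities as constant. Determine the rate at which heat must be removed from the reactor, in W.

Q_out = 2070 W

Extent of reaction ξ = 0.769 × 664 / 2 = 255.31 mol/h
Reaction term: ξ·ΔH°_rxn = 255.31 × -53.9 = -13761 kJ/h
Sensible, feed 75.6→25 °C: -3863.8 kJ/h
Outlet flows (mol/h): A 153.38, B 255.31, H₂O 255.31
Sensible, products 25→133 °C: 10177 kJ/h
Q = ΔH = -7447.9 kJ/h = -2.0689 kW
Heat removed = 2068.9 W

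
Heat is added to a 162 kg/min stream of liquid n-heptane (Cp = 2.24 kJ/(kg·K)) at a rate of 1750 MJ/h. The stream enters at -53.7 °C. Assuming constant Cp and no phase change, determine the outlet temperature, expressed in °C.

T_out = 26.7 °C

Q = 1750 MJ/h = 29167 kJ/min
ΔT = Q/(ṁ·Cp) = 29167/(162×2.24) = 80.376 K
T_out = -53.7 + 80.376 = 26.676 °C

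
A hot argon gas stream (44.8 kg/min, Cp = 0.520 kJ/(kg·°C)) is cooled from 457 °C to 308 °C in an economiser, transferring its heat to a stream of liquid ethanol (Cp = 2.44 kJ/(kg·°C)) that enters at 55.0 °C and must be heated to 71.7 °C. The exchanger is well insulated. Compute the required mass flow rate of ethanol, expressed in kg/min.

ṁ_c = 85.2 kg/min

Heat released by hot stream: Q = 44.8 × 0.520 × (457 − 308) = 3471.1 kJ/min
Energy balance on cold side (adiabatic exchanger): Q = ṁ_c·Cp_c·(T_c,out − T_c,in)
ṁ_c = 3471.1 / [2.44 × (71.7 − 55.0)] = 85.185 kg/min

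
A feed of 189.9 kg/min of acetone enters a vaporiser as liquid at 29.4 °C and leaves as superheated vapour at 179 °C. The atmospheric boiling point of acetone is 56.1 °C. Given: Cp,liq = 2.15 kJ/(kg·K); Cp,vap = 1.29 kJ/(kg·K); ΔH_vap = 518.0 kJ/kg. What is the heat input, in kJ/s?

Q = 2320 kJ/s

liquid 29.4→56.1 °C: 57.405 kJ/kg
vaporisation at 56.1 °C: 518 kJ/kg
vapour 56.1→179 °C: 158.54 kJ/kg
Δh = 57.405 + 518 + 158.54 = 733.95 kJ/kg
Q = ṁ·Δh = 189.9 kg/min × 733.95 kJ/kg = 139380 kJ/min
|Q| = 2322.9 kW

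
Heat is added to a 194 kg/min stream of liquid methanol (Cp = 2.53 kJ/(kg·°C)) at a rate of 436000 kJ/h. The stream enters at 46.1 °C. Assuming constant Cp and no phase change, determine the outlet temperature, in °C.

Q = 436000 kJ/h = 7266.7 kJ/min
ΔT = Q/(ṁ·Cp) = 7266.7/(194×2.53) = 14.805 K
T_out = 46.1 + 14.805 = 60.905 °C

T_out = 60.9 °C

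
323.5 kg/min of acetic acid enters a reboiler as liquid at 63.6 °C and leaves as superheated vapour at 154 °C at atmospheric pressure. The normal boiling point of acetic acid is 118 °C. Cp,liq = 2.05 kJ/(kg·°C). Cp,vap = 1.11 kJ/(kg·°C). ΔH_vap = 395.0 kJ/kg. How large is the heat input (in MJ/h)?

liquid 63.6→118 °C: 111.52 kJ/kg
vaporisation at 118 °C: 395 kJ/kg
vapour 118→154 °C: 39.96 kJ/kg
Δh = 111.52 + 395 + 39.96 = 546.48 kJ/kg
Q = ṁ·Δh = 323.5 kg/min × 546.48 kJ/kg = 176790 kJ/min
|Q| = 2946.4 kW = 10607 MJ/h

Q = 10600 MJ/h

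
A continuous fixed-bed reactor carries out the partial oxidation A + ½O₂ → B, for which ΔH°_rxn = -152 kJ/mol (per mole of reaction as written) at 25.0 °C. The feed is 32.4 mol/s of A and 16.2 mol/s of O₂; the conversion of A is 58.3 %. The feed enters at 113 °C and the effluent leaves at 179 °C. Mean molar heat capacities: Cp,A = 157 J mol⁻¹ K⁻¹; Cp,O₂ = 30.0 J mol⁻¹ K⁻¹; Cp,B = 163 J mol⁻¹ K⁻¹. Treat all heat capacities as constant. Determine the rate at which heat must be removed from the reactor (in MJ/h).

Q_out = 9110 MJ/h

Extent of reaction ξ = 0.583 × 32.4 = 18.889 mol/s
Reaction term: ξ·ΔH°_rxn = 18.889 × -152 = -2871.2 kJ/s
Sensible, feed 113→25 °C: -490.41 kJ/s
Outlet flows (mol/s): A 13.511, O₂ 6.7554, B 18.889
Sensible, products 25→179 °C: 832.03 kJ/s
Q = ΔH = -2529.5 kJ/s = -2529.5 kW
Heat removed = 9106.3 MJ/h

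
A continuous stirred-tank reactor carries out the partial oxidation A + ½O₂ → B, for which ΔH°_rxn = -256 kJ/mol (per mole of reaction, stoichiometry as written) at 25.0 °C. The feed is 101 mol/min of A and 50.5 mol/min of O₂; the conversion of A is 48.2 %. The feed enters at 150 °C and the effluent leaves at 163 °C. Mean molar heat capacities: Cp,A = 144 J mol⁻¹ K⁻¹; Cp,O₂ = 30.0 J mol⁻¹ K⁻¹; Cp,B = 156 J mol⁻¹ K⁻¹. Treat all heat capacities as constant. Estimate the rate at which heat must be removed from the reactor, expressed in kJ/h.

Q_out = 736000 kJ/h

Extent of reaction ξ = 0.482 × 101 = 48.682 mol/min
Reaction term: ξ·ΔH°_rxn = 48.682 × -256 = -12463 kJ/min
Sensible, feed 150→25 °C: -2007.4 kJ/min
Outlet flows (mol/min): A 52.318, O₂ 26.159, B 48.682
Sensible, products 25→163 °C: 2196 kJ/min
Q = ΔH = -12274 kJ/min = -204.57 kW
Heat removed = 736440 kJ/h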